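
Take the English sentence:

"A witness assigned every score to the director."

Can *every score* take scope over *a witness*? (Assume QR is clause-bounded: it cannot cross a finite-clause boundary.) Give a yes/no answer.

Yes

*every score* is the matrix object and *a witness* the matrix subject; the two are clausemates.
Clause-internal QR can adjoin the lower DP above the subject, yielding the inverse reading.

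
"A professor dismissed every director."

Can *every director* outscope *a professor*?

Both DPs are arguments of the same predicate; there is no clause or island boundary between them.
No island intervenes, so both surface and inverse scope are derivable.

Yes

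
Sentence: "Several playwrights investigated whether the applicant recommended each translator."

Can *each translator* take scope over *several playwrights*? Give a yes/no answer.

*each translator* sits inside the embedded question *whether the applicant recommended each translator*.
The wh-island constraint blocks QR out of an embedded interrogative.
There is no licit LF on which *each translator* c-commands *several playwrights*.

No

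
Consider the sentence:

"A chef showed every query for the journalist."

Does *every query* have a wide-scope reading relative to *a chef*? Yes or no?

*every query* is the matrix object and *a chef* the matrix subject; the two are clausemates.
Ordinary QR to a clause-peripheral position gives the wide-scope LF for the lower DP.
So *every query* > *a chef* is among the available readings.

Yes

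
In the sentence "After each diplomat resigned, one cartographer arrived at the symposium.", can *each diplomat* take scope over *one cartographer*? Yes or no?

No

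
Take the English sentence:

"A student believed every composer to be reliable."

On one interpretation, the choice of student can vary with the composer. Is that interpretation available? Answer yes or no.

The paraphrase describes the scope ordering *every composer* > *a student*.
The ECM infinitive is scope-transparent — *every composer* is free to raise above *a student*.
No island intervenes, so both surface and inverse scope are derivable.

Yes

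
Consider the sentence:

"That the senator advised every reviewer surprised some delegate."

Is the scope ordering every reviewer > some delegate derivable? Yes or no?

No

Structurally, *every reviewer* is inside the sentential subject *that the senator advised every reviewer*.
Subjects — clausal subjects included — are islands for extraction, and QR is no exception.
There is no licit LF on which *every reviewer* c-commands *some delegate*.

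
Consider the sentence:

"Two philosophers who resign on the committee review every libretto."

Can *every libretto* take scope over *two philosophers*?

Although the sentence contains a relative clause (*who resign on the committee*), *every libretto* is outside it, in the matrix VP.
Clause-internal QR can adjoin the lower DP above the subject, yielding the inverse reading.
So *every libretto* > *two philosophers* is among the available readings.

Yes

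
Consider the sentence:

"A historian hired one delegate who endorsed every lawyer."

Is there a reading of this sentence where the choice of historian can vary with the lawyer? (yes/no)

No

The described interpretation is the *every lawyer* > *a historian* scoping.
Structurally, *every lawyer* is inside the relative clause *who endorsed every lawyer* modifying *one delegate*.
Relative clauses block scope extraction: QR cannot target a position outside the modified NP.
So the wide-scope reading for *every lawyer* is blocked.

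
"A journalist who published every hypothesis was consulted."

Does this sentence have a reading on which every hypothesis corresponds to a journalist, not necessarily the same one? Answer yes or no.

The described interpretation is the *every hypothesis* > *a journalist* scoping.
The target quantifier *every hypothesis* is part of the relative clause *who published every hypothesis*.
The relative clause forms an island for QR, so the quantifier is confined to the head noun's restrictor.
So the wide-scope reading for *every hypothesis* is blocked.

No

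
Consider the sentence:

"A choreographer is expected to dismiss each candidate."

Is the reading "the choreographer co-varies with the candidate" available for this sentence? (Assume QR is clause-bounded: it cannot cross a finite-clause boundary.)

Yes

The described interpretation is the *each candidate* > *a choreographer* scoping.
*each candidate* is inside a raising infinitive, which is transparent to QR (no CP barrier), so it behaves as a matrix argument.
Nothing blocks QR of the lower DP to a position above the higher one, so inverse scope is available.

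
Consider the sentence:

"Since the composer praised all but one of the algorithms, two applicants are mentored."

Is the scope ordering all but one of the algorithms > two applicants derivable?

*all but one of the algorithms* sits inside the adjunct clause *since the composer praised all but one of the algorithms*.
Since the clause is an adjunct (not a complement), the Adjunct Condition blocks QR across its edge.
*all but one of the algorithms* > *two applicants* would require crossing that boundary, which is illicit.

No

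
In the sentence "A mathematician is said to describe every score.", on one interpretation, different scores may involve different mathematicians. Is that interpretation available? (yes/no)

This is the *every score* > *a mathematician* reading.
Infinitival complements of raising predicates do not block QR; *every score* and *a mathematician* are effectively clausemates.
Since no island is crossed, the inverse ordering is licensed alongside surface scope.
So *every score* > *a mathematician* is among the available readings.

Yes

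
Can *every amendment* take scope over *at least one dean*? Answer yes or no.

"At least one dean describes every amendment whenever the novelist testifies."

Yes

The adjunct island is irrelevant here — *every amendment* and *at least one dean* are both in the matrix clause.
QR within a single clause is free, so the lower quantifier may take scope over the higher one.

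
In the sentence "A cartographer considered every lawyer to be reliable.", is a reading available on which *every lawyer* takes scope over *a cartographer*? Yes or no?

ECM infinitives lack a CP barrier, so *every lawyer* can QR over the matrix subject *a cartographer*.
Clause-internal QR can adjoin the lower DP above the subject, yielding the inverse reading.
The sentence is scopally ambiguous between *a cartographer* > *every lawyer* and *every lawyer* > *a cartographer*.

Yes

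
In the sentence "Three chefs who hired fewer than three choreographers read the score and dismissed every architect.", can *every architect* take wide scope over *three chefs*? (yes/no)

No

*every architect* sits inside one conjunct of the coordinate structure (*dismissed every architect*).
A quantifier cannot raise out of one conjunct of a coordination across the whole coordinate structure — the CSC applies to QR.
So *every architect* cannot raise high enough to outscope *three chefs*; only the surface ordering *three chefs* > *every architect* is available.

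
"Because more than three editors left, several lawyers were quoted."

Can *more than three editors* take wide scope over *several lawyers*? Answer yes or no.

No

The DP *more than three editors* is contained in the adjunct clause *because more than three editors left*.
Adverbial clauses are not L-marked, so they are barriers for QR — the quantifier cannot escape the adjunct.
*more than three editors* is confined to the island and cannot take scope over *several lawyers*.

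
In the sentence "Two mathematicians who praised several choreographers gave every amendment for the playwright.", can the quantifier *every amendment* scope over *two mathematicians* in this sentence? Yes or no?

Yes

Although the sentence contains a relative clause (*who praised several choreographers*), *every amendment* is outside it, in the matrix VP.
Ordinary QR to a clause-peripheral position gives the wide-scope LF for the lower DP.
So *every amendment* > *two mathematicians* is among the available readings.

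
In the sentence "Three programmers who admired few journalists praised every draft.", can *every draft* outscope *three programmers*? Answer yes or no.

Yes

The relative clause *who admired few journalists* modifies *three programmers*, but *every draft* is not inside that relative clause — it is an argument of the matrix verb.
Nothing blocks QR of the lower DP to a position above the higher one, so inverse scope is available.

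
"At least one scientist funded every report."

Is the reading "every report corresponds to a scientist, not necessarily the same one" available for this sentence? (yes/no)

Yes

The described interpretation is the *every report* > *at least one scientist* scoping.
Both DPs are arguments of the same predicate; there is no clause or island boundary between them.
Ordinary QR to a clause-peripheral position gives the wide-scope LF for the lower DP.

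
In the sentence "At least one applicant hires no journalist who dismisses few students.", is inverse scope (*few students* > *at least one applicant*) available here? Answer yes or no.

*few students* occurs within the relative clause *who dismisses few students* modifying *no journalist*.
QR out of a relative clause is ruled out by the relative-clause island constraint.
So *few students* cannot raise high enough to outscope *at least one applicant*; only the surface ordering *at least one applicant* > *few students* is available.

No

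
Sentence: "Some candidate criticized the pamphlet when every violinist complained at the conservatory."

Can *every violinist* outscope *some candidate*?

No

The DP *every violinist* is contained in the adjunct clause *when every violinist complained at the conservatory*.
The adjunct-island constraint bars QR out of an adverbial clause.
There is no licit LF on which *every violinist* c-commands *some candidate*.
(Only the surface reading survives: one fixed candidate with respect to all the relevant violinists.)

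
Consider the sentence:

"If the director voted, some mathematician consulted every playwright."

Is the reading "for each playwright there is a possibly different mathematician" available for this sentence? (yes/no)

Yes

The described interpretation is the *every playwright* > *some mathematician* scoping.
Neither queried DP is inside the adjunct, so the adjunct-island constraint does not apply.
Ordinary QR to a clause-peripheral position gives the wide-scope LF for the lower DP.
Both orderings are possible: *some mathematician* > *every playwright* and *every playwright* > *some mathematician*.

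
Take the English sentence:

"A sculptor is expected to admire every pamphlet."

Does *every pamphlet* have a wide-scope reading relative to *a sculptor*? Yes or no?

Infinitival complements of raising predicates do not block QR; *every pamphlet* and *a sculptor* are effectively clausemates.
QR within a single clause is free, so the lower quantifier may take scope over the higher one.
So *every pamphlet* > *a sculptor* is among the available readings.

Yes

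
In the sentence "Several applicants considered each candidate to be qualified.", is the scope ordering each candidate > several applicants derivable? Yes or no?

Yes

*each candidate* is an ECM subject; ECM complements are not islands, and the embedded quantifier may take matrix scope.
QR within a single clause is free, so the lower quantifier may take scope over the higher one.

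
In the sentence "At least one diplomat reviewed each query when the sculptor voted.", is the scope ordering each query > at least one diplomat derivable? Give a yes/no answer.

Yes

Although there is an adjunct clause, *each query* is in the main clause, not inside the adjunct.
Nothing blocks QR of the lower DP to a position above the higher one, so inverse scope is available.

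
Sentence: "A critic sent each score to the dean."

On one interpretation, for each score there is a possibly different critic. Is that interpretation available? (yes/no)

That reading corresponds to *each score* > *a critic*.
*a critic* and *each score* are co-arguments of the matrix verb, with nothing but a clause-internal boundary between them.
Clause-internal QR can adjoin the lower DP above the subject, yielding the inverse reading.
Both orderings are possible: *a critic* > *each score* and *each score* > *a critic*.

Yes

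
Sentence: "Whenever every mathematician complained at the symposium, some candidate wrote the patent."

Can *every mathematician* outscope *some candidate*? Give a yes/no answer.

*every mathematician* sits inside the adjunct clause *whenever every mathematician complained at the symposium*.
Adverbial clauses are not L-marked, so they are barriers for QR — the quantifier cannot escape the adjunct.
So the wide-scope reading for *every mathematician* is blocked.

No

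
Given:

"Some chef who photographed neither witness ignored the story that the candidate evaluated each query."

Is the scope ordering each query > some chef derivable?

No

The DP *each query* is contained in the complex NP *the story that the candidate evaluated each query*.
Since the clause is the complement of a nominal head, the CNPC blocks scope extraction.
The inverse ordering *each query* > *some chef* is therefore underivable.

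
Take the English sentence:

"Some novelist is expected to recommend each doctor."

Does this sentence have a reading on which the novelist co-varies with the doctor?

That reading corresponds to *each doctor* > *some novelist*.
Infinitival complements of raising predicates do not block QR; *each doctor* and *some novelist* are effectively clausemates.
Nothing blocks QR of the lower DP to a position above the higher one, so inverse scope is available.

Yes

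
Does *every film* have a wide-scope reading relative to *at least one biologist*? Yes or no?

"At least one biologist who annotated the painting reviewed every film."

Although the sentence contains a relative clause (*who annotated the painting*), *every film* is outside it, in the matrix VP.
Nothing blocks QR of the lower DP to a position above the higher one, so inverse scope is available.

Yes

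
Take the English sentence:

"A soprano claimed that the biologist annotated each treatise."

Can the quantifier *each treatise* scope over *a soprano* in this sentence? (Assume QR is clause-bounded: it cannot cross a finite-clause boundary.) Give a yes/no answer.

No

*each treatise* occurs within the finite complement clause *that the biologist annotated each treatise*.
Finite CP is the ceiling for QR here, by assumption.
So *each treatise* cannot raise high enough to outscope *a soprano*; only the surface ordering *a soprano* > *each treatise* is available.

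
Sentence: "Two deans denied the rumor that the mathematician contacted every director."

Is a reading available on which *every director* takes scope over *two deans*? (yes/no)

No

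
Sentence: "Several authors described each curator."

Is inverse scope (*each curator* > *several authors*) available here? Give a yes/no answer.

Yes

*several authors* and *each curator* are co-arguments of the matrix verb, with nothing but a clause-internal boundary between them.
QR within a single clause is free, so the lower quantifier may take scope over the higher one.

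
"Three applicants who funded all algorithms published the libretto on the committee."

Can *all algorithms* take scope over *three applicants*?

No

The DP *all algorithms* is contained in the relative clause *who funded all algorithms*.
A relative clause is a scope island — quantifier raising cannot cross its boundary.
The inverse ordering *all algorithms* > *three applicants* is therefore underivable.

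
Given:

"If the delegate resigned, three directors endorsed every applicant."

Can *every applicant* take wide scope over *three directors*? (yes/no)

Yes

The adjunct clause does not contain *every applicant*, which is the matrix object.
Since no island is crossed, the inverse ordering is licensed alongside surface scope.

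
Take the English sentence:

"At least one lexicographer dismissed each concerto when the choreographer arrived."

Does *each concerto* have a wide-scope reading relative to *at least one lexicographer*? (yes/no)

Although there is an adjunct clause, *each concerto* is in the main clause, not inside the adjunct.
Ordinary QR to a clause-peripheral position gives the wide-scope LF for the lower DP.

Yes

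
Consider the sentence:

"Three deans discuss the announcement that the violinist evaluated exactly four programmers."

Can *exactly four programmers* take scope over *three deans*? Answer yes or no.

No

*exactly four programmers* sits inside the complex NP *the announcement that the violinist evaluated exactly four programmers*.
Since the clause is the complement of a nominal head, the CNPC blocks scope extraction.
There is no licit LF on which *exactly four programmers* c-commands *three deans*.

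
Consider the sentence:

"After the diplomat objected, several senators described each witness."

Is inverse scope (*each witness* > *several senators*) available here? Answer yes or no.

Neither queried DP is inside the adjunct, so the adjunct-island constraint does not apply.
Since no island is crossed, the inverse ordering is licensed alongside surface scope.

Yes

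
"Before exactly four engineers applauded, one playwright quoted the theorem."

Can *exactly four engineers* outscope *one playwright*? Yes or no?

Structurally, *exactly four engineers* is inside the adjunct clause *before exactly four engineers applauded*.
The adjunct-island constraint bars QR out of an adverbial clause.
*exactly four engineers* > *one playwright* would require crossing that boundary, which is illicit.

No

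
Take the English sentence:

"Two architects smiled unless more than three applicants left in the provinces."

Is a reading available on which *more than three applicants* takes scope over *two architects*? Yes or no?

Structurally, *more than three applicants* is inside the adjunct clause *unless more than three applicants left in the provinces*.
Adverbial clauses are not L-marked, so they are barriers for QR — the quantifier cannot escape the adjunct.
*more than three applicants* is confined to the island and cannot take scope over *two architects*.

No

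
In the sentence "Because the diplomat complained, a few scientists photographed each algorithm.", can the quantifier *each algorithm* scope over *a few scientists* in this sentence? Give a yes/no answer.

Yes

*each algorithm* is a matrix argument; the adjunct is an island but the target quantifier is outside it.
QR within a single clause is free, so the lower quantifier may take scope over the higher one.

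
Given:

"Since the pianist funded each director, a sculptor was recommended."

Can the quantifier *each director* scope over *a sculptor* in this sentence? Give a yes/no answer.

*each director* sits inside the adjunct clause *since the pianist funded each director*.
Adverbial clauses are not L-marked, so they are barriers for QR — the quantifier cannot escape the adjunct.
*each director* is confined to the island and cannot take scope over *a sculptor*.

No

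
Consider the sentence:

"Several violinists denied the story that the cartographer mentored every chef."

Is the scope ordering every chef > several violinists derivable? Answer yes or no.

Structurally, *every chef* is inside the complex NP *the story that the cartographer mentored every chef*.
The complex NP is opaque for QR — the quantifier is frozen inside the noun's complement.
So *every chef* cannot raise to a position above *several violinists*.

No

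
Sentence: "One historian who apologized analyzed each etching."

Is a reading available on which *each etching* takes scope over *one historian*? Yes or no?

*each etching* sits in the matrix clause, not in the relative clause on *one historian*.
QR within a single clause is free, so the lower quantifier may take scope over the higher one.

Yes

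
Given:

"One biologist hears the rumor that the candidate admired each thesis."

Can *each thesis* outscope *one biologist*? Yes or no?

*each thesis* sits inside the complex NP *the rumor that the candidate admired each thesis*.
A that-clause complement to a noun is an island; QR cannot cross the NP boundary.
There is no licit LF on which *each thesis* c-commands *one biologist*.
(Only the surface reading survives: one fixed biologist with respect to all the relevant theses.)

No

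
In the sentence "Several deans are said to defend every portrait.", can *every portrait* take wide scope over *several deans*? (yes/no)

Yes

Raising constructions are monoclausal for scope purposes; *every portrait* is not separated from *several deans* by any island.
Clause-internal QR can adjoin the lower DP above the subject, yielding the inverse reading.
Both orderings are possible: *several deans* > *every portrait* and *every portrait* > *several deans*.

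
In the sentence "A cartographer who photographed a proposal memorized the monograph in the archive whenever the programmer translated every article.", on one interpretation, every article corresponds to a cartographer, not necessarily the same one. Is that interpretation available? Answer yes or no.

That reading corresponds to *every article* > *a cartographer*.
The target quantifier *every article* is part of the adjunct clause *whenever the programmer translated every article*.
Scope out of an adjunct clause is unavailable: QR respects the adjunct-island constraint.
The inverse ordering *every article* > *a cartographer* is therefore underivable.
(Only the surface reading survives: one fixed cartographer with respect to all the relevant articles.)

No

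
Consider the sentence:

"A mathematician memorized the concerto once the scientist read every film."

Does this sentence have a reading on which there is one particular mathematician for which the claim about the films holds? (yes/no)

Yes

That reading corresponds to *a mathematician* > *every film*.
That is the surface-scope ordering, which is always one of the available readings — island constraints only ever restrict inverse scope.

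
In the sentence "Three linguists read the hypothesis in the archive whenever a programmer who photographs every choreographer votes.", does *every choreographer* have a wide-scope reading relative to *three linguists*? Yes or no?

No

*every choreographer* occurs within the relative clause *who photographs every choreographer*, which is itself inside the adjunct *whenever a programmer who photographs every choreographer votes*.
Nested islands: the RC island is itself inside an adjunct island, so wide scope is doubly excluded.
There is no licit LF on which *every choreographer* c-commands *three linguists*.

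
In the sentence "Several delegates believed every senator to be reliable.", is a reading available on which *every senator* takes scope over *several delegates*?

*every senator* is the subject of an ECM infinitive — the infinitival complement of an ECM verb is not a scope island, so *every senator* can raise into the matrix clause.
Ordinary QR to a clause-peripheral position gives the wide-scope LF for the lower DP.

Yes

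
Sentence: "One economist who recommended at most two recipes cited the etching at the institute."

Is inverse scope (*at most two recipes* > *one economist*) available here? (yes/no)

No

Structurally, *at most two recipes* is inside the relative clause *who recommended at most two recipes*.
Quantifiers inside a relative clause are trapped there; the RC boundary blocks QR.
There is no licit LF on which *at most two recipes* c-commands *one economist*.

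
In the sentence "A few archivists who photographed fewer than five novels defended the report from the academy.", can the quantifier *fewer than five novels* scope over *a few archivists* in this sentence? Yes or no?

No

Structurally, *fewer than five novels* is inside the relative clause *who photographed fewer than five novels*.
Relative clauses are scope islands: a quantifier cannot QR out of a relative clause to take scope in the matrix clause.
So *fewer than five novels* cannot raise high enough to outscope *a few archivists*; only the surface ordering *a few archivists* > *fewer than five novels* is available.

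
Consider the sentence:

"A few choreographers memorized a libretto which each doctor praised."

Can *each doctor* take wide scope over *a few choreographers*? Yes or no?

*each doctor* sits inside the relative clause *which each doctor praised* modifying *a libretto*.
Relative clauses are scope islands: a quantifier cannot QR out of a relative clause to take scope in the matrix clause.
So *each doctor* cannot raise to a position above *a few choreographers*.

No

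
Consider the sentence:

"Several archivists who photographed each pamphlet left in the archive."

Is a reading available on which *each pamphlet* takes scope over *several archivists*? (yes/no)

No

*each pamphlet* occurs within the relative clause *who photographed each pamphlet*.
A relative clause is a scope island — quantifier raising cannot cross its boundary.
There is no licit LF on which *each pamphlet* c-commands *several archivists*.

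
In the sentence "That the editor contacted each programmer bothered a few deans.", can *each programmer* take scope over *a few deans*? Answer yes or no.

No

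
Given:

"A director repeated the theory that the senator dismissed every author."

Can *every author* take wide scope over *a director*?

*every author* sits inside the complex NP *the theory that the senator dismissed every author*.
Noun-complement clauses are scope islands (the Complex NP Constraint): a quantifier inside one cannot scope into the matrix.
Hence only narrow scope for *every author* (under *a director*) survives.

No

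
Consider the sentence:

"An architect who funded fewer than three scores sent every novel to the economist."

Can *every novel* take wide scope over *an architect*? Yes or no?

Yes

*every novel* sits in the matrix clause, not in the relative clause on *an architect*.
No island intervenes, so both surface and inverse scope are derivable.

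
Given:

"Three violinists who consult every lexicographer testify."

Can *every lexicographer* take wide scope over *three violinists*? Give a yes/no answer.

No

*every lexicographer* occurs within the relative clause *who consult every lexicographer*.
Relative clauses are scope islands: a quantifier cannot QR out of a relative clause to take scope in the matrix clause.
There is no licit LF on which *every lexicographer* c-commands *three violinists*.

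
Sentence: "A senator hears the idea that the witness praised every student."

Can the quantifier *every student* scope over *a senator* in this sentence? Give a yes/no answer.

*every student* sits inside the complex NP *the idea that the witness praised every student*.
The Complex NP Constraint bars QR out of the complement clause of a noun.
Hence only narrow scope for *every student* (under *a senator*) survives.

No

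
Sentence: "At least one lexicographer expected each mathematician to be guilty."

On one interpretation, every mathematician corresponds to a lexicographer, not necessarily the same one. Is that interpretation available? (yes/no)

Yes

This is the *each mathematician* > *at least one lexicographer* reading.
The ECM infinitive is scope-transparent — *each mathematician* is free to raise above *at least one lexicographer*.
Nothing blocks QR of the lower DP to a position above the higher one, so inverse scope is available.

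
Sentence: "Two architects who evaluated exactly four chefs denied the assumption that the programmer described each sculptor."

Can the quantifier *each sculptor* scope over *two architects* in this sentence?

No

The target quantifier *each sculptor* is part of the complex NP *the assumption that the programmer described each sculptor*.
The Complex NP Constraint bars QR out of the complement clause of a noun.
So *each sculptor* cannot raise high enough to outscope *two architects*; only the surface ordering *two architects* > *each sculptor* is available.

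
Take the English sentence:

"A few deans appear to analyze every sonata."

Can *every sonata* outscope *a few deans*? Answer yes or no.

Yes

*every sonata* is the object of the infinitival complement of a raising predicate; raising infinitives are transparent for QR, so the two DPs are in effect clausemates.
Ordinary QR to a clause-peripheral position gives the wide-scope LF for the lower DP.
So *every sonata* > *a few deans* is among the available readings.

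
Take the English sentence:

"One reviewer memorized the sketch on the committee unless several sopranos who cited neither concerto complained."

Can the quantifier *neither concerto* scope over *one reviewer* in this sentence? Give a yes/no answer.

*neither concerto* occurs within the relative clause *who cited neither concerto*, which is itself inside the adjunct *unless several sopranos who cited neither concerto complained*.
Nested islands: the RC island is itself inside an adjunct island, so wide scope is doubly excluded.
So *neither concerto* cannot raise to a position above *one reviewer*.

No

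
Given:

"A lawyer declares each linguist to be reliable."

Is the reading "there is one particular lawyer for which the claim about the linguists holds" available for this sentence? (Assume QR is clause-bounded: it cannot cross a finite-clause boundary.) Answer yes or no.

The paraphrase describes the scope ordering *a lawyer* > *each linguist*.
Nothing needs to raise for *a lawyer* > *each linguist*, so no island constraint is at stake.

Yes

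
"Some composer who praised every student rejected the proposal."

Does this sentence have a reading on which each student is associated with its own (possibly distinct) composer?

The described interpretation is the *every student* > *some composer* scoping.
*every student* is embedded in the relative clause *who praised every student*.
Quantifiers inside a relative clause are trapped there; the RC boundary blocks QR.
*every student* is confined to the island and cannot take scope over *some composer*.
(Only the surface reading survives: one fixed composer with respect to all the relevant students.)

No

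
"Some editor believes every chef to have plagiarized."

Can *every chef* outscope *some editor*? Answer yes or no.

The ECM infinitive is scope-transparent — *every chef* is free to raise above *some editor*.
With no island boundary between them, the object can take inverse scope over the subject via ordinary QR within the clause.
So *every chef* > *some editor* is among the available readings.

Yes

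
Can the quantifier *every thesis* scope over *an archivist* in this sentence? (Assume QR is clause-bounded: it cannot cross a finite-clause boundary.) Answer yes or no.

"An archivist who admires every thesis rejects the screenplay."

No

*every thesis* occurs within the relative clause *who admires every thesis*.
Quantifiers inside a relative clause are trapped there; the RC boundary blocks QR.
The inverse ordering *every thesis* > *an archivist* is therefore underivable.
(Only the surface reading survives: one fixed archivist with respect to all the relevant theses.)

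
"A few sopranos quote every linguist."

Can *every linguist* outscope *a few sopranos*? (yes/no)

Both DPs are arguments of the same predicate; there is no clause or island boundary between them.
Since no island is crossed, the inverse ordering is licensed alongside surface scope.

Yes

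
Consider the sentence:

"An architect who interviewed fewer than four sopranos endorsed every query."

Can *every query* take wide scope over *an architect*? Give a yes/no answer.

The relative clause *who interviewed fewer than four sopranos* modifies *an architect*, but *every query* is not inside that relative clause — it is an argument of the matrix verb.
Nothing blocks QR of the lower DP to a position above the higher one, so inverse scope is available.
So *every query* > *an architect* is among the available readings.

Yes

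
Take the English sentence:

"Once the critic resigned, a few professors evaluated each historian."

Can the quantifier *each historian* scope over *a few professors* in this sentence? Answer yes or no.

Yes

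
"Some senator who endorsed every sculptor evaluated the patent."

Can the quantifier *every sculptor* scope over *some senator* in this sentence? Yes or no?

No

The target quantifier *every sculptor* is part of the relative clause *who endorsed every sculptor*.
Relative clauses are scope islands: a quantifier cannot QR out of a relative clause to take scope in the matrix clause.
Hence only narrow scope for *every sculptor* (under *some senator*) survives.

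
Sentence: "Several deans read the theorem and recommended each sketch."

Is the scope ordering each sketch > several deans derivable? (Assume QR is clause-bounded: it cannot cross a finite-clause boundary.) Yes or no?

No

*each sketch* occurs within one conjunct of the coordinate structure (*recommended each sketch*).
Coordinate structures are islands for non-across-the-board movement, QR included.
*each sketch* is confined to the island and cannot take scope over *several deans*.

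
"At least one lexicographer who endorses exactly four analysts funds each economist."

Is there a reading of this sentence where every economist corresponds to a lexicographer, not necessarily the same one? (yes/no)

This is the *each economist* > *at least one lexicographer* reading.
The RC *who endorses exactly four analysts* is an island, but *each economist* is not inside it — it is the matrix object, a clausemate of *at least one lexicographer*.
No island intervenes, so both surface and inverse scope are derivable.

Yes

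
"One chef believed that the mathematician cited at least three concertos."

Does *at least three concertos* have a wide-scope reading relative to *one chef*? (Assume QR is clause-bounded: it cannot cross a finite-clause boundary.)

No

The target quantifier *at least three concertos* is part of the finite complement clause *that the mathematician cited at least three concertos*.
QR is clause-bounded, so the finite complement is a scope island for the embedded quantifier.
So the wide-scope reading for *at least three concertos* is blocked.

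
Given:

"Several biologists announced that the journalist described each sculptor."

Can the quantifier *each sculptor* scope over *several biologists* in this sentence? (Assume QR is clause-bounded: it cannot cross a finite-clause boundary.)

No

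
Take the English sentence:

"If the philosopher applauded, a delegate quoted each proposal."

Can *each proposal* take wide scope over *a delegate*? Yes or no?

Yes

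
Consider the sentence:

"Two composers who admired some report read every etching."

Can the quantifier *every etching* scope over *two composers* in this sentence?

Yes

The RC *who admired some report* is an island, but *every etching* is not inside it — it is the matrix object, a clausemate of *two composers*.
Since no island is crossed, the inverse ordering is licensed alongside surface scope.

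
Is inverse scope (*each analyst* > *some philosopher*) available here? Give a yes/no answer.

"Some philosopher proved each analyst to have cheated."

Yes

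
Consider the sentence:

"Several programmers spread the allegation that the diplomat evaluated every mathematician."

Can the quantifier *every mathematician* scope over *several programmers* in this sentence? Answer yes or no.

*every mathematician* occurs within the complex NP *the allegation that the diplomat evaluated every mathematician*.
Since the clause is the complement of a nominal head, the CNPC blocks scope extraction.
The inverse ordering *every mathematician* > *several programmers* is therefore underivable.

No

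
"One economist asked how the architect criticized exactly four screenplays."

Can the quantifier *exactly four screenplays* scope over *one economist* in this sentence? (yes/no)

No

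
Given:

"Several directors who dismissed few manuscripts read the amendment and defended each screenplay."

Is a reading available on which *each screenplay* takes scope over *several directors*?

No

The DP *each screenplay* is contained in one conjunct of the coordinate structure (*defended each screenplay*).
The Coordinate Structure Constraint blocks movement (including QR) out of a single conjunct.
*each screenplay* > *several directors* would require crossing that boundary, which is illicit.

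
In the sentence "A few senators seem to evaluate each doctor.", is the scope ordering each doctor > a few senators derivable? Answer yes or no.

Raising constructions are monoclausal for scope purposes; *each doctor* is not separated from *a few senators* by any island.
QR within a single clause is free, so the lower quantifier may take scope over the higher one.
So *each doctor* > *a few senators* is among the available readings.

Yes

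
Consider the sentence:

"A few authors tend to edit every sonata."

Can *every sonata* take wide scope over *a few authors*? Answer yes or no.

Yes

*every sonata* is the object of the infinitival complement of a raising predicate; raising infinitives are transparent for QR, so the two DPs are in effect clausemates.
No island intervenes, so both surface and inverse scope are derivable.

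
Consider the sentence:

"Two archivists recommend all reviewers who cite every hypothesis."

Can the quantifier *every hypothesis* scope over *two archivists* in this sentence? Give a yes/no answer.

*every hypothesis* occurs within the relative clause *who cite every hypothesis* modifying *all reviewers*.
Relative clauses are scope islands: a quantifier cannot QR out of a relative clause to take scope in the matrix clause.
Hence only narrow scope for *every hypothesis* (under *two archivists*) survives.

No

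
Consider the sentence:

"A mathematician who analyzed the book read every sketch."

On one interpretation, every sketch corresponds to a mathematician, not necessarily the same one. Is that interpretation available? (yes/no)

This is the *every sketch* > *a mathematician* reading.
Although the sentence contains a relative clause (*who analyzed the book*), *every sketch* is outside it, in the matrix VP.
Nothing blocks QR of the lower DP to a position above the higher one, so inverse scope is available.
The sentence is scopally ambiguous between *a mathematician* > *every sketch* and *every sketch* > *a mathematician*.

Yes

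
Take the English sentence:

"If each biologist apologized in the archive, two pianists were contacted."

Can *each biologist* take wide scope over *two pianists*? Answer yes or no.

*each biologist* occurs within the adjunct clause *if each biologist apologized in the archive*.
Adjuncts are opaque for quantifier raising; a quantifier in an adjunct stays inside it.
*each biologist* > *two pianists* would require crossing that boundary, which is illicit.

No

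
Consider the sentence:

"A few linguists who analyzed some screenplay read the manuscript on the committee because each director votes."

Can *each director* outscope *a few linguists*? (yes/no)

No

The DP *each director* is contained in the adjunct clause *because each director votes*.
Adjunct clauses are scope islands: a quantifier inside an adjunct cannot raise into the matrix clause.
*each director* is confined to the island and cannot take scope over *a few linguists*.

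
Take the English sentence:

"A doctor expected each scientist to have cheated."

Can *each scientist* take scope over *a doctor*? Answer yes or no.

ECM infinitives lack a CP barrier, so *each scientist* can QR over the matrix subject *a doctor*.
No island intervenes, so both surface and inverse scope are derivable.

Yes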